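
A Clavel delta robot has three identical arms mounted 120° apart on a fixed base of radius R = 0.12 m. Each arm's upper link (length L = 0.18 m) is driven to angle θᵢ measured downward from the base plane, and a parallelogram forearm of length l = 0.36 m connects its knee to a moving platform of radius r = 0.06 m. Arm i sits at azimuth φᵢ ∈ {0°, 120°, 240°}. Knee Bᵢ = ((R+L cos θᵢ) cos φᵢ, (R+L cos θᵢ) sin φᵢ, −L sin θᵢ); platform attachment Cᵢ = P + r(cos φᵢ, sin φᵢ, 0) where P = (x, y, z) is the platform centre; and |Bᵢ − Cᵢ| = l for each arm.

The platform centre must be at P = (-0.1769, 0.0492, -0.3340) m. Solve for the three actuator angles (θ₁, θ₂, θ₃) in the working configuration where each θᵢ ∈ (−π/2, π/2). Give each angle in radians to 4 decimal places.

θ₁ = 1.1342, θ₂ = 0.0871, θ₃ = 0.4361

arm 1 (φ=0.0°): x'=-0.1769, y'=0.0492
  e−x'=0.2369;  (l²−L²−(e−x')²−y'²−z²)/2L = -0.2025
  γ=atan2(-0.3340,0.2369)=-0.9539;  ψ=arccos(-0.4945)=2.0881;  θ1=γ+ψ≈1.1342
φ2=120.0° → target in arm frame (0.1311, 0.1286)
  A cos θ + B sin θ = C:  -0.0711·cos θ + -0.3340·sin θ = -0.0998
  θ2 = atan2(B,A) + arccos(C/0.3415) = 0.0871
φ3=240.0° → target in arm frame (0.0458, -0.1778)
  A cos θ + B sin θ = C:  0.0142·cos θ + -0.3340·sin θ = -0.1282
  γ=atan2(-0.3340,0.0142)=-1.5284;  ψ=arccos(-0.3836)=1.9645;  θ3=γ+ψ≈0.4361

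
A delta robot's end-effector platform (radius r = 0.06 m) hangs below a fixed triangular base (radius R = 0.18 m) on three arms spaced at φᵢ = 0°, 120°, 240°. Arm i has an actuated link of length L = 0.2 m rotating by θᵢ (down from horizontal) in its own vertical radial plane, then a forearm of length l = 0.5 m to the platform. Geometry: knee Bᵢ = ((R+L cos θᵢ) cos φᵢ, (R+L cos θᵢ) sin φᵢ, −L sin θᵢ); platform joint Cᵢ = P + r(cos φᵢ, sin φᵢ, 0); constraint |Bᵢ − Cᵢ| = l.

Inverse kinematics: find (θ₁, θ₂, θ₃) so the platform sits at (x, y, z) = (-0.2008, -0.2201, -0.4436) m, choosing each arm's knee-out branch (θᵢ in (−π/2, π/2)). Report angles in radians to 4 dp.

θ₁ = 1.3087, θ₂ = 1.0470, θ₃ = -0.2620

rotate P by −φ1: (-0.2008, -0.2201, -0.4436)
  e−x'=0.3208;  (l²−L²−(e−x')²−y'²−z²)/2L = -0.3453
  θ1 = atan2(B,A) + arccos(C/0.5474) = 1.3087
φ2=120.0° → target in arm frame (-0.0902, 0.2839)
  A cos θ + B sin θ = C:  0.2102·cos θ + -0.4436·sin θ = -0.2790
  θ2 = atan2(B,A) + arccos(C/0.4909) = 1.0470
rotate P by −φ3: (0.2910, -0.0638, -0.4436)
  A cos θ + B sin θ = C:  -0.1710·cos θ + -0.4436·sin θ = -0.0503
  γ=atan2(-0.4436,-0.1710)=-1.9387;  ψ=arccos(-0.1057)=1.6767;  θ3=γ+ψ≈-0.2620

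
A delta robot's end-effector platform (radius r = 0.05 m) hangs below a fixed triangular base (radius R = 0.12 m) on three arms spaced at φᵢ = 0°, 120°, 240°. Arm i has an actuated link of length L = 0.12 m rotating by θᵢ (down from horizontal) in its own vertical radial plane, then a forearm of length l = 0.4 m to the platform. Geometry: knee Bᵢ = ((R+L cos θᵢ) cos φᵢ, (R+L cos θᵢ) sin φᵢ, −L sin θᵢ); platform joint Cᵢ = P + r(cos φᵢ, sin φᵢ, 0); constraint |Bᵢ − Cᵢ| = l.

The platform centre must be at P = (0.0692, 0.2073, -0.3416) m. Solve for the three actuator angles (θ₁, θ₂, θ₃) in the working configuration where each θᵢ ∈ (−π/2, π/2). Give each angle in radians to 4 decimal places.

θ₁ = 0.1747, θ₂ = -0.1747, θ₃ = 1.2219

φ1=0.0° → target in arm frame (0.0692, 0.2073)
  A cos θ + B sin θ = C:  0.0008·cos θ + -0.3416·sin θ = -0.0586
  √(A²+B²)=0.3416;  θ1 = -1.5685+1.7432 ≈ 0.1747
rotate P by −φ2: (0.1449, -0.1636, -0.3416)
  A=-0.0749, B=-0.3416, C=(l²−L²−A²−y'²−z²)/(2L)=-0.0144
  √(A²+B²)=0.3497;  θ2 = -1.7867+1.6121 ≈ -0.1747
rotate P by −φ3: (-0.2141, -0.0437, -0.3416)
  A=0.2841, B=-0.3416, C=(l²−L²−A²−y'²−z²)/(2L)=-0.2239
  √(A²+B²)=0.4443;  θ3 = -0.8770+2.0989 ≈ 1.2219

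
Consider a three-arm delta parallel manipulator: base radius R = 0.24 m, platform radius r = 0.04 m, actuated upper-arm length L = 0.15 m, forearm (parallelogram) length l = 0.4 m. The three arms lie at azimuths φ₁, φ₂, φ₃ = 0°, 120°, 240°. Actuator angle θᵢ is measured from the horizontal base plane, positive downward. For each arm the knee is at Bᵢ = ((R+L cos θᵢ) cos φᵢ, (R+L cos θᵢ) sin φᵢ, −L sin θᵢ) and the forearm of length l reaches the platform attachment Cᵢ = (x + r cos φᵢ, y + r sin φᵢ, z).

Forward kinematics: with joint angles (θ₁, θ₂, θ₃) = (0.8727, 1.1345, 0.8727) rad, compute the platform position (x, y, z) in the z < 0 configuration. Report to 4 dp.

φ1=0.0°: virtual centre (0.2964, 0.0000, -0.1149), radius l
φ2=120.0°: virtual centre (-0.1317, 0.2281, -0.1359), radius l
S3 = (0.2964·cos240.0°, 0.2964·sin240.0°, -0.1149) = (-0.1482, -0.2567, -0.1149)
|S₂|²−|S₁|² = -0.0132;  |S₃|²−|S₁|² = 0.0000
[-0.8562 0.4562 -0.0421]·P = -0.0132;  [-0.8892 -0.5134 0.0000]·P = 0.0000
det = 0.8453;  x = 0.0080+-0.0256z,  y = -0.0139+0.0443z
into |P−S₁|² = l²: 1.0026z² + 0.2433z + -0.0634 = 0;  Δ = 0.3136;  z = -0.4006 or 0.1579 → z<0 root = -0.4006
x = 0.0183, y = -0.0316

(0.0183, -0.0316, -0.4006)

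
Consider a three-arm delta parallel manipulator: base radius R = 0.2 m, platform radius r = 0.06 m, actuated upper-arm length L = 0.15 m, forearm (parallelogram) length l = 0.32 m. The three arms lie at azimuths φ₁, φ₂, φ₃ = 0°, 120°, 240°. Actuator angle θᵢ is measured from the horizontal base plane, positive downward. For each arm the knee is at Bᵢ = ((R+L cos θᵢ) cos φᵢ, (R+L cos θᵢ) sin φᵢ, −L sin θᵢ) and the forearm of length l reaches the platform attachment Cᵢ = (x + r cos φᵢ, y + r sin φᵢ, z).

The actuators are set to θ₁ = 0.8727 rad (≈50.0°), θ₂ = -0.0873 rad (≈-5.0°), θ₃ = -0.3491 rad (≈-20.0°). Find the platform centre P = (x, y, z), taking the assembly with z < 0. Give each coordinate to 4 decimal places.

(-0.0802, -0.0107, -0.1600)

centre 1 = (0.2364·cos0.0°, 0.2364·sin0.0°, -0.1149) = (0.2364, 0.0000, -0.1149)
centre 2 = (0.2894·cos120.0°, 0.2894·sin120.0°, 0.0131) = (-0.1447, 0.2507, 0.0131)
φ3=240.0°: virtual centre (-0.1405, -0.2433, 0.0513), radius l
subtract pairs → two planes through P
[-0.7623 0.5013 0.2560]·P = 0.0148;  [-0.7538 -0.4866 0.3324]·P = 0.0125
det = 0.7488;  x = -0.0180+0.3889z,  y = 0.0022+0.0807z
quadratic in z: (1.1578)z²+(0.0323)z+(-0.0245)=0, √Δ=0.3382 → z ∈ {-0.1600, 0.1321}; z = -0.1600 (taking z<0)
x = -0.0802, y = -0.0107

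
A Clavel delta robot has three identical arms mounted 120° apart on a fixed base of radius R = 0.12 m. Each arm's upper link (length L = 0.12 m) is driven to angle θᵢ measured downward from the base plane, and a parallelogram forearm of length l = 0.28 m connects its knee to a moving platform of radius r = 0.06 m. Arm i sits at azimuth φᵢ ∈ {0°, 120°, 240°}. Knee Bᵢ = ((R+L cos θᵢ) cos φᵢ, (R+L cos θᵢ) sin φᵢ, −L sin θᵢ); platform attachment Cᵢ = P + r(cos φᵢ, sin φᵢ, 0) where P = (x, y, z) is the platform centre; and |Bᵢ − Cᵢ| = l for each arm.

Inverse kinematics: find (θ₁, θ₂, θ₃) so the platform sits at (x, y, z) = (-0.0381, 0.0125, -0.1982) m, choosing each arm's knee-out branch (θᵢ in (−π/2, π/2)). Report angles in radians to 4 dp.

θ₁ = 0.1743, θ₂ = -0.3498, θ₃ = -0.1745

rotate P by −φ1: (-0.0381, 0.0125, -0.1982)
  A=0.0981, B=-0.1982, C=(l²−L²−A²−y'²−z²)/(2L)=0.0622
  √(A²+B²)=0.2211;  θ1 = -1.1112+1.2855 ≈ 0.1743
rotate P by −φ2: (0.0299, 0.0267, -0.1982)
  A=0.0301, B=-0.1982, C=(l²−L²−A²−y'²−z²)/(2L)=0.0962
  γ=atan2(-0.1982,0.0301)=-1.4200;  ψ=arccos(0.4800)=1.0702;  θ2=γ+ψ≈-0.3498
rotate P by −φ3: (0.0082, -0.0392, -0.1982)
  A cos θ + B sin θ = C:  0.0518·cos θ + -0.1982·sin θ = 0.0854
  γ=atan2(-0.1982,0.0518)=-1.3153;  ψ=arccos(0.4169)=1.1408;  θ3=γ+ψ≈-0.1745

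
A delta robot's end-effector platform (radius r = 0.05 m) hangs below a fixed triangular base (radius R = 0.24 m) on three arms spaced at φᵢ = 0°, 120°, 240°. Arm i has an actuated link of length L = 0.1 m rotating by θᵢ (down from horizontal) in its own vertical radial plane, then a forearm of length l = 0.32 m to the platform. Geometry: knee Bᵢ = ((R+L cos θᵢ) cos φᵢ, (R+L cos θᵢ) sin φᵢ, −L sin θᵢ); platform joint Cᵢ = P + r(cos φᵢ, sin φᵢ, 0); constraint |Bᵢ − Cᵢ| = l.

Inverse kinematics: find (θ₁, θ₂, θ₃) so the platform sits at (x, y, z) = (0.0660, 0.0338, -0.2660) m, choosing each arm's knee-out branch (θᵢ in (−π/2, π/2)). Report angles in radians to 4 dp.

θ₁ = 0.3488, θ₂ = 0.9602, θ₃ = 1.3960

rotate P by −φ1: (0.0660, 0.0338, -0.2660)
  A cos θ + B sin θ = C:  0.1240·cos θ + -0.2660·sin θ = 0.0256
  θ1 = atan2(B,A) + arccos(C/0.2935) = 0.3488
rotate P by −φ2: (-0.0037, -0.0741, -0.2660)
  e−x'=0.1937;  (l²−L²−(e−x')²−y'²−z²)/2L = -0.1069
  θ2 = atan2(B,A) + arccos(C/0.3291) = 0.9602
rotate P by −φ3: (-0.0623, 0.0403, -0.2660)
  A cos θ + B sin θ = C:  0.2523·cos θ + -0.2660·sin θ = -0.2181
  θ3 = atan2(B,A) + arccos(C/0.3666) = 1.3960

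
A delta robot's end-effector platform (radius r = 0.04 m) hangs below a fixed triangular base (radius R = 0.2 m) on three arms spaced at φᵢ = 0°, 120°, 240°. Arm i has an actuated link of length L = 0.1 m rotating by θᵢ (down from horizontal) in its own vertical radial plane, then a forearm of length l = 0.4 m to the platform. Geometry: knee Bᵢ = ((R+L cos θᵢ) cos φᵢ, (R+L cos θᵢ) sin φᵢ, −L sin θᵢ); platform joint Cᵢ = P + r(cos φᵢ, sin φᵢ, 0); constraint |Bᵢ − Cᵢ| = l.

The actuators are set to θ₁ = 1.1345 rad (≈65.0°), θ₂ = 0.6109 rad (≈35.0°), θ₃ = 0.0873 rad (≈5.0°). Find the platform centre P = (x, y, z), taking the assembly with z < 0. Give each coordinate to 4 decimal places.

φ1=0.0°: virtual centre (0.2023, 0.0000, -0.0906), radius l
O2 = (0.2419·cos120.0°, 0.2419·sin120.0°, -0.0574) = (-0.1210, 0.2095, -0.0574)
O3 = (0.2596·cos240.0°, 0.2596·sin240.0°, -0.0087) = (-0.1298, -0.2248, -0.0087)
|O₂|²−|O₁|² = 0.0127;  |O₃|²−|O₁|² = 0.0184
plane₁₂: -0.6464x+0.4190y+0.0665z = 0.0127
Cramer: x(z) = -0.0235+0.1732z;  y(z) = -0.0060+0.1085z
into |P−O₁|² = l²: 1.0418z² + 0.1017z + -0.1008 = 0;  Δ = 0.4302;  z = -0.3636 or 0.2660 → z<0 root = -0.3636
x = -0.0865, y = -0.0455

(-0.0865, -0.0455, -0.3636)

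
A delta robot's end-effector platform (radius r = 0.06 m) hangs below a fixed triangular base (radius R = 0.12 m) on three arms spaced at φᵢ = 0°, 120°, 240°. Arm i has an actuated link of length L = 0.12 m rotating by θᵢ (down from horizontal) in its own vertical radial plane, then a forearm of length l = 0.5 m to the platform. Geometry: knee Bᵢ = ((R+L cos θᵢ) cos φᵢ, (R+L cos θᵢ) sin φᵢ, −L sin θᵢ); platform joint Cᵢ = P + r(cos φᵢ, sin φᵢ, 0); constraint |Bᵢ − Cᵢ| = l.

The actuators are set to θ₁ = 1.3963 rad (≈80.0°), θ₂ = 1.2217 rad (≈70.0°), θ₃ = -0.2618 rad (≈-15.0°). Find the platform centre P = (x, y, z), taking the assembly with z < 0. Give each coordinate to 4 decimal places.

φ1=0.0°: virtual centre (0.0808, 0.0000, -0.1182), radius l
centre 2 = (0.1010·cos120.0°, 0.1010·sin120.0°, -0.1128) = (-0.0505, 0.0875, -0.1128)
arm 3 at φ=240.0°: (R−r)+L cos θ3 = 0.1759;  centre 3 = (-0.0880, -0.1523, 0.0311)
subtract pairs → two planes through P
[-0.2627 0.1750 0.0108]·P = 0.0024;  [-0.3376 -0.3047 0.2985]·P = 0.0114
Cramer: x(z) = -0.0197+0.3992z;  y(z) = -0.0157+0.5373z
quadratic in z: (1.4481)z²+(0.1393)z+(-0.2257)=0, √Δ=1.1518 → z ∈ {-0.4458, 0.3496}; z = -0.4458 (taking z<0)
x = -0.1976, y = -0.2552

(-0.1976, -0.2552, -0.4458)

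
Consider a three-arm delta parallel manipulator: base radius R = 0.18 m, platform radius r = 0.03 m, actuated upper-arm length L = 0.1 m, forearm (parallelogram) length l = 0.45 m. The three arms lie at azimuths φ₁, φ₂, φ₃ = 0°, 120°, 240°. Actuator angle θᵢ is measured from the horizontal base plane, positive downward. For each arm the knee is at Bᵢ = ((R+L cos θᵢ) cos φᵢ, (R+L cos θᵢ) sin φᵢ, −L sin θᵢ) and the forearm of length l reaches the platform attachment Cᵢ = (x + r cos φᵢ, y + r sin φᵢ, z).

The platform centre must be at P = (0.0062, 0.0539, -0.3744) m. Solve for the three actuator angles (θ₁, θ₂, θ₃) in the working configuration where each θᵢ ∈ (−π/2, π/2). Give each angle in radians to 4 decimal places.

arm 1 (φ=0.0°): x'=0.0062, y'=0.0539
  A cos θ + B sin θ = C:  0.1438·cos θ + -0.3744·sin θ = 0.1437
  θ1 = atan2(B,A) + arccos(C/0.4011) = 0.0003
rotate P by −φ2: (0.0436, -0.0323, -0.3744)
  e−x'=0.1064;  (l²−L²−(e−x')²−y'²−z²)/2L = 0.1998
  γ=atan2(-0.3744,0.1064)=-1.2939;  ψ=arccos(0.5133)=1.0318;  θ2=γ+ψ≈-0.2620
rotate P by −φ3: (-0.0498, -0.0216, -0.3744)
  A=0.1998, B=-0.3744, C=(l²−L²−A²−y'²−z²)/(2L)=0.0597
  θ3 = atan2(B,A) + arccos(C/0.4244) = 0.3489

θ₁ = 0.0003, θ₂ = -0.2620, θ₃ = 0.3489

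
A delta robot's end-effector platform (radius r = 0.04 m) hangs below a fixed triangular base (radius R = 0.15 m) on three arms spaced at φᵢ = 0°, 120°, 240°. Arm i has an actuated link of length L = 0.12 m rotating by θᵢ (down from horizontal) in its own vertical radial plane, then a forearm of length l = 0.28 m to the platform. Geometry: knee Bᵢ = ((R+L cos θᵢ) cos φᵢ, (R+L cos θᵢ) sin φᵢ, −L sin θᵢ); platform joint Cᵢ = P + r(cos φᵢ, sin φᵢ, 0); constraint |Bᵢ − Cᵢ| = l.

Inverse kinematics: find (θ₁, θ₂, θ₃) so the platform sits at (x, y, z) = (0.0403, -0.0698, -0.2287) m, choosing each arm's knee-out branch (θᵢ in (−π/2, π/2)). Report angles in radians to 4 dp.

θ₁ = 0.2616, θ₂ = 1.0467, θ₃ = 0.2616

φ1=0.0° → target in arm frame (0.0403, -0.0698)
  A cos θ + B sin θ = C:  0.0697·cos θ + -0.2287·sin θ = 0.0082
  θ1 = atan2(B,A) + arccos(C/0.2391) = 0.2616
rotate P by −φ2: (-0.0806, 0.0000, -0.2287)
  A cos θ + B sin θ = C:  0.1906·cos θ + -0.2287·sin θ = -0.1026
  √(A²+B²)=0.2977;  θ2 = -0.8760+1.9228 ≈ 1.0467
rotate P by −φ3: (0.0403, 0.0698, -0.2287)
  e−x'=0.0697;  (l²−L²−(e−x')²−y'²−z²)/2L = 0.0082
  θ3 = atan2(B,A) + arccos(C/0.2391) = 0.2616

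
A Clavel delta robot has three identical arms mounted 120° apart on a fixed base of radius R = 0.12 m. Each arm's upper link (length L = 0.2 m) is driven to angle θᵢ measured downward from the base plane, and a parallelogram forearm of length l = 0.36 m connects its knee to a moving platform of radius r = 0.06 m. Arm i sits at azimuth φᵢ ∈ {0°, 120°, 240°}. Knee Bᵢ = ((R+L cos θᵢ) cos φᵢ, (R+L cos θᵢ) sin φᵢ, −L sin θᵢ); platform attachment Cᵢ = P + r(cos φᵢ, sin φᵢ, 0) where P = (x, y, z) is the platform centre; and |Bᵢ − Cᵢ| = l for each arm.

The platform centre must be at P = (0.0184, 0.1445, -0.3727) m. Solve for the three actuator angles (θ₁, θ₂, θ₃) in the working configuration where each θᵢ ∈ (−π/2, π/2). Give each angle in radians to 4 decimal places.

rotate P by −φ1: (0.0184, 0.1445, -0.3727)
  A cos θ + B sin θ = C:  0.0416·cos θ + -0.3727·sin θ = -0.1798
  γ=atan2(-0.3727,0.0416)=-1.4596;  ψ=arccos(-0.4794)=2.0708;  θ1=γ+ψ≈0.6112
φ2=120.0° → target in arm frame (0.1159, -0.0882)
  A=-0.0559, B=-0.3727, C=(l²−L²−A²−y'²−z²)/(2L)=-0.1505
  γ=atan2(-0.3727,-0.0559)=-1.7198;  ψ=arccos(-0.3994)=1.9817;  θ2=γ+ψ≈0.2619
rotate P by −φ3: (-0.1343, -0.0563, -0.3727)
  A=0.1943, B=-0.3727, C=(l²−L²−A²−y'²−z²)/(2L)=-0.2256
  θ3 = atan2(B,A) + arccos(C/0.4203) = 1.0472

θ₁ = 0.6112, θ₂ = 0.2619, θ₃ = 1.0472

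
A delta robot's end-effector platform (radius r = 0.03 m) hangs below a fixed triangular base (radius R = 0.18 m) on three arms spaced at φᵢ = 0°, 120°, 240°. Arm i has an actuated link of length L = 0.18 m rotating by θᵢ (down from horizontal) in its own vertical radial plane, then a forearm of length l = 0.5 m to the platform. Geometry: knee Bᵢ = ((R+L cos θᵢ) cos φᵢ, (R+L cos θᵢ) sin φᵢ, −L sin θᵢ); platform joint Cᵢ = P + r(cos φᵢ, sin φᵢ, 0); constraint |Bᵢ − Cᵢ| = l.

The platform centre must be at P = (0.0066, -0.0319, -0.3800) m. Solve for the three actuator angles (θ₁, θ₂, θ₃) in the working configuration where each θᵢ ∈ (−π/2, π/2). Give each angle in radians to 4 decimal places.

θ₁ = 0.0000, θ₂ = 0.1747, θ₃ = -0.0868

arm 1 (φ=0.0°): x'=0.0066, y'=-0.0319
  A=0.1434, B=-0.3800, C=(l²−L²−A²−y'²−z²)/(2L)=0.1434
  √(A²+B²)=0.4062;  θ1 = -1.2100+1.2100 ≈ 0.0000
rotate P by −φ2: (-0.0309, 0.0102, -0.3800)
  A cos θ + B sin θ = C:  0.1809·cos θ + -0.3800·sin θ = 0.1121
  θ2 = atan2(B,A) + arccos(C/0.4209) = 0.1747
arm 3 (φ=240.0°): x'=0.0243, y'=0.0217
  e−x'=0.1257;  (l²−L²−(e−x')²−y'²−z²)/2L = 0.1582
  γ=atan2(-0.3800,0.1257)=-1.2514;  ψ=arccos(0.3952)=1.1646;  θ3=γ+ψ≈-0.0868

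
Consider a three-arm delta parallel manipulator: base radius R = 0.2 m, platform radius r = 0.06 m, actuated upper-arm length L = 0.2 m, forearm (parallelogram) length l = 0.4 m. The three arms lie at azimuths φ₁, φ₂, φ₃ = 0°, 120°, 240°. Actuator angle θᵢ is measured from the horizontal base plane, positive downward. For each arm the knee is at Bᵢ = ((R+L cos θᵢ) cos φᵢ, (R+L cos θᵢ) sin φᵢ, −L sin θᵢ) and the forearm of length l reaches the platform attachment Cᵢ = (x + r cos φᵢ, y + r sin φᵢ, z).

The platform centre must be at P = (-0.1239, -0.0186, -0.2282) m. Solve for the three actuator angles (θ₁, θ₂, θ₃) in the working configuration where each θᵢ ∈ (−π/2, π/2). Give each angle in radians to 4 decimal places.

arm 1 (φ=0.0°): x'=-0.1239, y'=-0.0186
  A cos θ + B sin θ = C:  0.2639·cos θ + -0.2282·sin θ = -0.0052
  θ1 = atan2(B,A) + arccos(C/0.3489) = 0.8726
rotate P by −φ2: (0.0458, 0.1166, -0.2282)
  e−x'=0.0942;  (l²−L²−(e−x')²−y'²−z²)/2L = 0.1137
  θ2 = atan2(B,A) + arccos(C/0.2469) = -0.0871
rotate P by −φ3: (0.0781, -0.0980, -0.2282)
  e−x'=0.0619;  (l²−L²−(e−x')²−y'²−z²)/2L = 0.1362
  θ3 = atan2(B,A) + arccos(C/0.2365) = -0.3488

θ₁ = 0.8726, θ₂ = -0.0871, θ₃ = -0.3488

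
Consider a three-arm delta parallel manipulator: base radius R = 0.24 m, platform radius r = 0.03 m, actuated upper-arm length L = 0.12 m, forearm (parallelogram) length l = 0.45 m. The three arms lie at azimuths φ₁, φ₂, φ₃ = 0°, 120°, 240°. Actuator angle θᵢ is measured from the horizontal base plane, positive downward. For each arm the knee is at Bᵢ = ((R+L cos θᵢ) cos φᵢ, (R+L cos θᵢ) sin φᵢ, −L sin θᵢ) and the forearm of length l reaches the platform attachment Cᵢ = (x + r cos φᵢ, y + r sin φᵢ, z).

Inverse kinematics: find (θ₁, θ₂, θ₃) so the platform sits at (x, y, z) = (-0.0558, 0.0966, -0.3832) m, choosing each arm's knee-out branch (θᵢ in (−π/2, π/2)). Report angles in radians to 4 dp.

θ₁ = 0.9597, θ₂ = -0.0874, θ₃ = 0.9595

φ1=0.0° → target in arm frame (-0.0558, 0.0966)
  A cos θ + B sin θ = C:  0.2658·cos θ + -0.3832·sin θ = -0.1613
  θ1 = atan2(B,A) + arccos(C/0.4664) = 0.9597
φ2=120.0° → target in arm frame (0.1116, 0.0000)
  A cos θ + B sin θ = C:  0.0984·cos θ + -0.3832·sin θ = 0.1315
  √(A²+B²)=0.3956;  θ2 = -1.3193+1.2319 ≈ -0.0874
arm 3 (φ=240.0°): x'=-0.0558, y'=-0.0966
  A cos θ + B sin θ = C:  0.2658·cos θ + -0.3832·sin θ = -0.1613
  γ=atan2(-0.3832,0.2658)=-0.9644;  ψ=arccos(-0.3458)=1.9239;  θ3=γ+ψ≈0.9595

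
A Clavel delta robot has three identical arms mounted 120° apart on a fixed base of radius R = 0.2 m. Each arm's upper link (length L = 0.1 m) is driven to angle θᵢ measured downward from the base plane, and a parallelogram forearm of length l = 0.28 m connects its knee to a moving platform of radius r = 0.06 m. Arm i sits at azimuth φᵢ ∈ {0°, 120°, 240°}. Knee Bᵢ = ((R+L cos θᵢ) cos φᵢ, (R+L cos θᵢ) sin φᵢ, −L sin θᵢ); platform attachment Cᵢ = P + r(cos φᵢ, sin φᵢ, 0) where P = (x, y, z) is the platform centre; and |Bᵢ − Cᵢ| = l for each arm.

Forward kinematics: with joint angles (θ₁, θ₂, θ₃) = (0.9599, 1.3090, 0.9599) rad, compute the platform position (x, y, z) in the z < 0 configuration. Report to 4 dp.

φ1=0.0°: virtual centre (0.1974, 0.0000, -0.0819), radius l
φ2=120.0°: virtual centre (-0.0829, 0.1437, -0.0966), radius l
S3 = (0.1974·cos240.0°, 0.1974·sin240.0°, -0.0819) = (-0.0987, -0.1709, -0.0819)
|S₂|²−|S₁|² = -0.0088;  |S₃|²−|S₁|² = 0.0000
linear system: -0.5606x+0.2873y = -0.0088−-0.0294z; -0.5921x+-0.3418y = 0.0000−0.0000z
Cramer: x(z) = 0.0083-0.0277z;  y(z) = -0.0144+0.0481z
sphere 1 gives Az²+Bz+C=0 with A=1.0031, B=0.1729, C=-0.0357;  B²−4AC=0.1733;  roots -0.2937, 0.1213;  negative root z = -0.2937
x = 0.0165, y = -0.0285

(0.0165, -0.0285, -0.2937)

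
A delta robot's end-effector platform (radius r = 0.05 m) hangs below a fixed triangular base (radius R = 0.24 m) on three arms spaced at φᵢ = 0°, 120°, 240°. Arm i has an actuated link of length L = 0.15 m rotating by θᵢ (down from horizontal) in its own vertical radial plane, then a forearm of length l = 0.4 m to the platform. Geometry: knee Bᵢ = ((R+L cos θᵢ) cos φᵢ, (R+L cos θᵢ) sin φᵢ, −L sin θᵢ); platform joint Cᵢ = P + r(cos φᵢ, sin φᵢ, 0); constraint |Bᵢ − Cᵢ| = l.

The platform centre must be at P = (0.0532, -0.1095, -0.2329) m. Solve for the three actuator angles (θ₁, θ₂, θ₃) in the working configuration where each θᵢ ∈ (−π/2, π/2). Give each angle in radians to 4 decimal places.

φ1=0.0° → target in arm frame (0.0532, -0.1095)
  A cos θ + B sin θ = C:  0.1368·cos θ + -0.2329·sin θ = 0.1752
  γ=atan2(-0.2329,0.1368)=-1.0397;  ψ=arccos(0.6486)=0.8651;  θ1=γ+ψ≈-0.1746
φ2=120.0° → target in arm frame (-0.1214, 0.0087)
  e−x'=0.3114;  (l²−L²−(e−x')²−y'²−z²)/2L = -0.0460
  θ2 = atan2(B,A) + arccos(C/0.3889) = 1.0473
φ3=240.0° → target in arm frame (0.0682, 0.1008)
  e−x'=0.1218;  (l²−L²−(e−x')²−y'²−z²)/2L = 0.1942
  θ3 = atan2(B,A) + arccos(C/0.2628) = -0.3498

θ₁ = -0.1746, θ₂ = 1.0473, θ₃ = -0.3498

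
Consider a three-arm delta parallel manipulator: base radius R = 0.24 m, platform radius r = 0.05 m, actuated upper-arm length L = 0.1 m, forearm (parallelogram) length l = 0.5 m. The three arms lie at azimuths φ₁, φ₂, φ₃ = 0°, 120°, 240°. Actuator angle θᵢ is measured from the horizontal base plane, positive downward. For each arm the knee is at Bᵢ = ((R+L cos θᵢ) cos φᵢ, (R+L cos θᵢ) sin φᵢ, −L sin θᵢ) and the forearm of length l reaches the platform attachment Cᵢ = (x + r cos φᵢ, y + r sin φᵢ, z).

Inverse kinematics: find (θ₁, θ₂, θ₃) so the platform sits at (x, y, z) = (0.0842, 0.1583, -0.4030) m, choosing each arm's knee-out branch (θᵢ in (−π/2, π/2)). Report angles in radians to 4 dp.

rotate P by −φ1: (0.0842, 0.1583, -0.4030)
  A=0.1058, B=-0.4030, C=(l²−L²−A²−y'²−z²)/(2L)=0.2067
  γ=atan2(-0.4030,0.1058)=-1.3141;  ψ=arccos(0.4961)=1.0517;  θ1=γ+ψ≈-0.2623
rotate P by −φ2: (0.0950, -0.1521, -0.4030)
  A cos θ + B sin θ = C:  0.0950·cos θ + -0.4030·sin θ = 0.2272
  γ=atan2(-0.4030,0.0950)=-1.3393;  ψ=arccos(0.5487)=0.9900;  θ2=γ+ψ≈-0.3493
rotate P by −φ3: (-0.1792, -0.0062, -0.4030)
  A cos θ + B sin θ = C:  0.3692·cos θ + -0.4030·sin θ = -0.2938
  θ3 = atan2(B,A) + arccos(C/0.5465) = 1.3091

θ₁ = -0.2623, θ₂ = -0.3493, θ₃ = 1.3091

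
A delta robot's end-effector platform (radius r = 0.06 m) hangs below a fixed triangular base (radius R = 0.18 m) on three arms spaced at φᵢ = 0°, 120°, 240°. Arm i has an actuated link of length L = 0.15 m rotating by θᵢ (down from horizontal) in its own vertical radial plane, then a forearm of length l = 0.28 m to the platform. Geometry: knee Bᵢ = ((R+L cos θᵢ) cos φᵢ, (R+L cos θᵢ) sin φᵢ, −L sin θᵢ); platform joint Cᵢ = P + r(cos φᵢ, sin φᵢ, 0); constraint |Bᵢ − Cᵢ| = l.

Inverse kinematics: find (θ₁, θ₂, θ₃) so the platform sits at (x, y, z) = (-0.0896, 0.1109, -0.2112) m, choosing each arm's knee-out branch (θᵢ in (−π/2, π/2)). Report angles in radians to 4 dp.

rotate P by −φ1: (-0.0896, 0.1109, -0.2112)
  e−x'=0.2096;  (l²−L²−(e−x')²−y'²−z²)/2L = -0.1498
  √(A²+B²)=0.2976;  θ1 = -0.7892+2.0983 ≈ 1.3091
arm 2 (φ=120.0°): x'=0.1408, y'=0.0221
  e−x'=-0.0208;  (l²−L²−(e−x')²−y'²−z²)/2L = 0.0346
  γ=atan2(-0.2112,-0.0208)=-1.6692;  ψ=arccos(0.1629)=1.4072;  θ2=γ+ψ≈-0.2620
φ3=240.0° → target in arm frame (-0.0512, -0.1330)
  A cos θ + B sin θ = C:  0.1712·cos θ + -0.2112·sin θ = -0.1191
  θ3 = atan2(B,A) + arccos(C/0.2719) = 1.1347

θ₁ = 1.3091, θ₂ = -0.2620, θ₃ = 1.1347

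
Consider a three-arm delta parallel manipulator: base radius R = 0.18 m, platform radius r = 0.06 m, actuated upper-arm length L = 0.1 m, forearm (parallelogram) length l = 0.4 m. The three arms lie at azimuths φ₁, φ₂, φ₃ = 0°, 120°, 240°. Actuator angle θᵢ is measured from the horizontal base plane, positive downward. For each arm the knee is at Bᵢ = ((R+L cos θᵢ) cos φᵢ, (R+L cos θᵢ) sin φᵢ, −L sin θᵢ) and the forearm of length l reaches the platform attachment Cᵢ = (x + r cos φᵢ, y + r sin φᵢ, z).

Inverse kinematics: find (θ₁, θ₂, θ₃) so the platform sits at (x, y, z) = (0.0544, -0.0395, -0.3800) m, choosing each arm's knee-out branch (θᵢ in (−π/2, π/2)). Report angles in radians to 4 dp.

arm 1 (φ=0.0°): x'=0.0544, y'=-0.0395
  A cos θ + B sin θ = C:  0.0656·cos θ + -0.3800·sin θ = -0.0013
  θ1 = atan2(B,A) + arccos(C/0.3856) = 0.1744
φ2=120.0° → target in arm frame (-0.0614, -0.0274)
  e−x'=0.1814;  (l²−L²−(e−x')²−y'²−z²)/2L = -0.1403
  θ2 = atan2(B,A) + arccos(C/0.4211) = 0.7851
rotate P by −φ3: (0.0070, 0.0669, -0.3800)
  e−x'=0.1130;  (l²−L²−(e−x')²−y'²−z²)/2L = -0.0582
  √(A²+B²)=0.3964;  θ3 = -1.2818+1.7181 ≈ 0.4363

θ₁ = 0.1744, θ₂ = 0.7851, θ₃ = 0.4363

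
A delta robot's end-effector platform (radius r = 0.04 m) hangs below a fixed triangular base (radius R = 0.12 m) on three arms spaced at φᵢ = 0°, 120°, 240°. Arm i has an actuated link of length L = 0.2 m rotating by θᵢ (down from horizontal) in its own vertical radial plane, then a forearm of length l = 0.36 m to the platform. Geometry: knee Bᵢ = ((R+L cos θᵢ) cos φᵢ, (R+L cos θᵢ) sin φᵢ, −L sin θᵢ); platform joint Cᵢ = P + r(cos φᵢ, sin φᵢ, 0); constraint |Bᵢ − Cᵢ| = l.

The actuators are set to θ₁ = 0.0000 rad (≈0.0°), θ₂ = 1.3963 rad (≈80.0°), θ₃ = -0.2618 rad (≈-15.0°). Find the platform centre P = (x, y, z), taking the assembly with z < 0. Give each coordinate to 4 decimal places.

φ1=0.0°: virtual centre (0.2800, 0.0000, 0.0000), radius l
arm 2 at φ=120.0°: ρ2 = 0.1147;  S2 = (-0.0574, 0.0994, -0.1970)
S3 = (0.2732·cos240.0°, 0.2732·sin240.0°, 0.0518) = (-0.1366, -0.2366, 0.0518)
subtract pairs → two planes through P
[-0.6747 0.1987 -0.3939]·P = -0.0264;  [-0.8332 -0.4732 0.1035]·P = -0.0011
det = 0.4848;  x = 0.0263+-0.3420z,  y = -0.0439+0.8211z
quadratic in z: (1.7911)z²+(0.1014)z+(-0.0633)=0, √Δ=0.6809 → z ∈ {-0.2184, 0.1618}; z = -0.2184 (taking z<0)
x = 0.1010, y = -0.2233

(0.1010, -0.2233, -0.2184)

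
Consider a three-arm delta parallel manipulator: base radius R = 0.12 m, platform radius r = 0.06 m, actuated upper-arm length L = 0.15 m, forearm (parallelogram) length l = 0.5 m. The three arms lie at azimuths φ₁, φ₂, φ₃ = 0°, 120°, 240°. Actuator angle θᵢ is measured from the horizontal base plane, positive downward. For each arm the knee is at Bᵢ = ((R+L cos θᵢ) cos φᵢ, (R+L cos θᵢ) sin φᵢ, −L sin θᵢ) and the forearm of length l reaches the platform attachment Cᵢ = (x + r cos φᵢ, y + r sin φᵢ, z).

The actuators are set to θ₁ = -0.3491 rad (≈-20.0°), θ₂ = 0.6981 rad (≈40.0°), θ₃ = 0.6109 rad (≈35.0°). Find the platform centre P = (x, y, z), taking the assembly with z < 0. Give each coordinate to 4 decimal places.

arm 1 at φ=0.0°: ρ1 = 0.2010;  S1 = (0.2010, 0.0000, 0.0513)
S2 = (0.1749·cos120.0°, 0.1749·sin120.0°, -0.0964) = (-0.0875, 0.1515, -0.0964)
S3 = (0.1829·cos240.0°, 0.1829·sin240.0°, -0.0860) = (-0.0914, -0.1584, -0.0860)
|S₂|²−|S₁|² = -0.0031;  |S₃|²−|S₁|² = -0.0022
linear system: -0.5768x+0.3030y = -0.0031−-0.2954z; -0.5848x+-0.3167y = -0.0022−-0.2747z
det = 0.3599;  x = 0.0046+-0.4913z,  y = -0.0016+0.0398z
into |P−S₁|² = l²: 1.2430z² + 0.0902z + -0.2088 = 0;  Δ = 1.0463;  z = -0.4478 or 0.3752 → z<0 root = -0.4478
x = 0.2246, y = -0.0194

(0.2246, -0.0194, -0.4478)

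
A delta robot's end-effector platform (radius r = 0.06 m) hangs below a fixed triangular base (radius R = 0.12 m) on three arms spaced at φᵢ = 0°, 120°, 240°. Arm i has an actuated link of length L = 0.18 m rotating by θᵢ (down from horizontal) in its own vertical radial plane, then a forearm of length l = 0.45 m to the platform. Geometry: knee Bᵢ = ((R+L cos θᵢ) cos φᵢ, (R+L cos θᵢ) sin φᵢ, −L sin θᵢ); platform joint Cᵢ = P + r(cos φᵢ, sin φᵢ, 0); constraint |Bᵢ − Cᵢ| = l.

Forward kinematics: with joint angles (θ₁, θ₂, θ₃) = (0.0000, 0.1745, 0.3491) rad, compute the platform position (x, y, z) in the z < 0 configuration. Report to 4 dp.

φ1=0.0°: virtual centre (0.2400, 0.0000, 0.0000), radius l
O2 = (0.2373·cos120.0°, 0.2373·sin120.0°, -0.0313) = (-0.1186, 0.2055, -0.0313)
O3 = (0.2291·cos240.0°, 0.2291·sin240.0°, -0.0616) = (-0.1146, -0.1984, -0.0616)
subtract pairs → two planes through P
linear system: -0.7173x+0.4110y = -0.0003−-0.0625z; -0.7091x+-0.3969y = -0.0013−-0.1231z
Cramer: x(z) = 0.0012-0.1309z;  y(z) = 0.0012-0.0764z
quadratic in z: (1.0230)z²+(0.0623)z+(-0.1455)=0, √Δ=0.7740 → z ∈ {-0.4088, 0.3478}; z = -0.4088 (taking z<0)
x = 0.0547, y = 0.0324

(0.0547, 0.0324, -0.4088)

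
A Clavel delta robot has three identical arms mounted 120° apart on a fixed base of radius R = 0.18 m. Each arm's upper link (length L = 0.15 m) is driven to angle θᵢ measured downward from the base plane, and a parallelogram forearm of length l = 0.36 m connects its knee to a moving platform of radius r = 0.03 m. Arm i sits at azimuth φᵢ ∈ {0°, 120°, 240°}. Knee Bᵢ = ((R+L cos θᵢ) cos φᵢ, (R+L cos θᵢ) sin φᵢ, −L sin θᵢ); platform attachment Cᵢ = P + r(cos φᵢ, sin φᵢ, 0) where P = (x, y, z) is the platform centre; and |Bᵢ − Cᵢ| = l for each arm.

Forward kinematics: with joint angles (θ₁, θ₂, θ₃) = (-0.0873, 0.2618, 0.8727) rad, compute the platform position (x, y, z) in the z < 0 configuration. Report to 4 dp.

(0.0653, 0.0601, -0.2537)

O1 = (0.2994·cos0.0°, 0.2994·sin0.0°, 0.0131) = (0.2994, 0.0000, 0.0131)
arm 2 at φ=120.0°: ρ2 = 0.2949;  O2 = (-0.1474, 0.2554, -0.0388)
φ3=240.0°: virtual centre (-0.1232, -0.2134, -0.1149), radius l
|O₂|²−|O₁|² = -0.0014;  |O₃|²−|O₁|² = -0.0159
plane₁₂: -0.8937x+0.5108y+-0.1038z = -0.0014
Cramer: x(z) = 0.0107-0.2153z;  y(z) = 0.0161-0.1734z
sphere 1 gives Az²+Bz+C=0 with A=1.0764, B=0.0926, C=-0.0458;  B²−4AC=0.2058;  roots -0.2537, 0.1677;  negative root z = -0.2537
x = 0.0653, y = 0.0601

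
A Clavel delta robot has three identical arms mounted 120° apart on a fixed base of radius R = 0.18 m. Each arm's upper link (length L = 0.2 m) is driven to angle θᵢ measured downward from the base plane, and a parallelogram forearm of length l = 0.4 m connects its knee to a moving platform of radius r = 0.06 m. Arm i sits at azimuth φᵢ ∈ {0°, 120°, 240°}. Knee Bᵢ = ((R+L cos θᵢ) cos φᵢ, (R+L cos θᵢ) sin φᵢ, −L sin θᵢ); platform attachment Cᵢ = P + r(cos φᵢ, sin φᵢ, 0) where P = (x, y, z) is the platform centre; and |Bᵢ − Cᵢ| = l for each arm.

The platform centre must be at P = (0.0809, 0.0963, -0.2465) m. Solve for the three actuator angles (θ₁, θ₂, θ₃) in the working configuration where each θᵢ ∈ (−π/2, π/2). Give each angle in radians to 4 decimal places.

φ1=0.0° → target in arm frame (0.0809, 0.0963)
  A cos θ + B sin θ = C:  0.0391·cos θ + -0.2465·sin θ = 0.1211
  γ=atan2(-0.2465,0.0391)=-1.4135;  ψ=arccos(0.4852)=1.0642;  θ1=γ+ψ≈-0.3492
φ2=120.0° → target in arm frame (0.0429, -0.1182)
  e−x'=0.0771;  (l²−L²−(e−x')²−y'²−z²)/2L = 0.0983
  θ2 = atan2(B,A) + arccos(C/0.2583) = -0.0876
arm 3 (φ=240.0°): x'=-0.1238, y'=0.0219
  A cos θ + B sin θ = C:  0.2438·cos θ + -0.2465·sin θ = -0.0018
  γ=atan2(-0.2465,0.2438)=-0.7908;  ψ=arccos(-0.0051)=1.5759;  θ3=γ+ψ≈0.7851

θ₁ = -0.3492, θ₂ = -0.0876, θ₃ = 0.7851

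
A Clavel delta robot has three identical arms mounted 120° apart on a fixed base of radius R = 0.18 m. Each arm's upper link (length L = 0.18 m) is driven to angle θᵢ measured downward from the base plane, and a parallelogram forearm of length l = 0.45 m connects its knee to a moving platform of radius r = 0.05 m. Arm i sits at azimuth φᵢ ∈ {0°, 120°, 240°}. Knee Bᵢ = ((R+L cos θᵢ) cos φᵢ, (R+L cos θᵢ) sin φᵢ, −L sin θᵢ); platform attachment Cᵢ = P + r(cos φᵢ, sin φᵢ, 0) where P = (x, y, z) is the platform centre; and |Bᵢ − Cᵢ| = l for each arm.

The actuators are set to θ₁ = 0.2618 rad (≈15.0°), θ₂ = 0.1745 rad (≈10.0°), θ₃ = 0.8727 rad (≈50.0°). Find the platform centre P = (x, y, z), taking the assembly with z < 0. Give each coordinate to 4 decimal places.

(0.0491, 0.1092, -0.4011)

arm 1 at φ=0.0°: (R−r)+L cos θ1 = 0.3039;  centre 1 = (0.3039, 0.0000, -0.0466)
φ2=120.0°: virtual centre (-0.1536, 0.2661, -0.0313), radius l
centre 3 = (0.2457·cos240.0°, 0.2457·sin240.0°, -0.1379) = (-0.1228, -0.2128, -0.1379)
eliminate P² terms by subtracting sphere 1 from 2 and 3
plane₁₂: -0.9150x+0.5322y+0.0307z = 0.0009
det = 0.8436;  x = 0.0091+-0.0997z,  y = 0.0173+-0.2291z
into |P−centre ₁|² = l²: 1.0624z² + 0.1440z + -0.1131 = 0;  Δ = 0.5016;  z = -0.4011 or 0.2655 → z<0 root = -0.4011
x = 0.0491, y = 0.1092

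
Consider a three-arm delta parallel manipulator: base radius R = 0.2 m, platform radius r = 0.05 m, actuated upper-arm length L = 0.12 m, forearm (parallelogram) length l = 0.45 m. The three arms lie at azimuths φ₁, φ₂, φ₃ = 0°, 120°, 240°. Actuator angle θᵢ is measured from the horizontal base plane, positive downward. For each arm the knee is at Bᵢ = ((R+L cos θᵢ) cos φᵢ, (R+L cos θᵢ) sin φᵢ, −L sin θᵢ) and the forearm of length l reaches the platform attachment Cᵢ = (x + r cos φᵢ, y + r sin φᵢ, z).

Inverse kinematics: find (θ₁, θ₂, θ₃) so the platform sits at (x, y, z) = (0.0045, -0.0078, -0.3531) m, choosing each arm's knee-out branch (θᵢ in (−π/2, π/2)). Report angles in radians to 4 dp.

θ₁ = -0.0875, θ₂ = 0.0003, θ₃ = -0.0875

rotate P by −φ1: (0.0045, -0.0078, -0.3531)
  A cos θ + B sin θ = C:  0.1455·cos θ + -0.3531·sin θ = 0.1758
  θ1 = atan2(B,A) + arccos(C/0.3819) = -0.0875
arm 2 (φ=120.0°): x'=-0.0090, y'=0.0000
  A cos θ + B sin θ = C:  0.1590·cos θ + -0.3531·sin θ = 0.1589
  √(A²+B²)=0.3872;  θ2 = -1.1477+1.1480 ≈ 0.0003
φ3=240.0° → target in arm frame (0.0045, 0.0078)
  A cos θ + B sin θ = C:  0.1455·cos θ + -0.3531·sin θ = 0.1758
  √(A²+B²)=0.3819;  θ3 = -1.1799+1.0924 ≈ -0.0875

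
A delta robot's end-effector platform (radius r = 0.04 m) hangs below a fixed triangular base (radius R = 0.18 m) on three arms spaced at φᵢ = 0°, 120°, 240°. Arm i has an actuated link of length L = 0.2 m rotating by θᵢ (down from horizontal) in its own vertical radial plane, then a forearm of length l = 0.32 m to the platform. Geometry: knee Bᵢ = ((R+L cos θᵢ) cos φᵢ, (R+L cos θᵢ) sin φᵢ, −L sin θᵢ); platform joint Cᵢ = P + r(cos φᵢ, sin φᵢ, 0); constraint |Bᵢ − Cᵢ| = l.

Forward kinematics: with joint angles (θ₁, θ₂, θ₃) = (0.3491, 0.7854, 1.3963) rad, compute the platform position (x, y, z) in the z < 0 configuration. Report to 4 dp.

(0.1047, 0.0912, -0.2788)

O1 = (0.3279·cos0.0°, 0.3279·sin0.0°, -0.0684) = (0.3279, 0.0000, -0.0684)
O2 = (0.2814·cos120.0°, 0.2814·sin120.0°, -0.1414) = (-0.1407, 0.2437, -0.1414)
φ3=240.0°: virtual centre (-0.0874, -0.1513, -0.1970), radius l
subtract pairs → two planes through P
linear system: -0.9373x+0.4874y = -0.0130−-0.1460z; -0.8306x+-0.3026y = -0.0429−-0.2571z
Cramer: x(z) = 0.0361-0.2462z;  y(z) = 0.0427-0.1738z
quadratic in z: (1.0908)z²+(0.2657)z+(-0.0107)=0, √Δ=0.3426 → z ∈ {-0.2788, 0.0353}; z = -0.2788 (taking z<0)
x = 0.1047, y = 0.0912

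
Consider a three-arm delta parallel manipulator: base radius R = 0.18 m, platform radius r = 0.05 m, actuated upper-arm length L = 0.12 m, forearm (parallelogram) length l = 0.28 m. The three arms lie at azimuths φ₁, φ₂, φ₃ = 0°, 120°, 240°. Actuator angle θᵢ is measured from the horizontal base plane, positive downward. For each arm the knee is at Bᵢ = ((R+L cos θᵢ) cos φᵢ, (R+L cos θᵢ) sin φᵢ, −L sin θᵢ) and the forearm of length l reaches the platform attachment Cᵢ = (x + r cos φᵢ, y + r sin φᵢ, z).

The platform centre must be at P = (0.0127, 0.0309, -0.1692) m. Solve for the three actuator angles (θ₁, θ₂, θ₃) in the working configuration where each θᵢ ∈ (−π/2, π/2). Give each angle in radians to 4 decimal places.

θ₁ = 0.1749, θ₂ = 0.0873, θ₃ = 0.6114

φ1=0.0° → target in arm frame (0.0127, 0.0309)
  A cos θ + B sin θ = C:  0.1173·cos θ + -0.1692·sin θ = 0.0861
  θ1 = atan2(B,A) + arccos(C/0.2059) = 0.1749
arm 2 (φ=120.0°): x'=0.0204, y'=-0.0264
  A=0.1096, B=-0.1692, C=(l²−L²−A²−y'²−z²)/(2L)=0.0944
  γ=atan2(-0.1692,0.1096)=-0.9960;  ψ=arccos(0.4684)=1.0833;  θ2=γ+ψ≈0.0873
arm 3 (φ=240.0°): x'=-0.0331, y'=-0.0045
  e−x'=0.1631;  (l²−L²−(e−x')²−y'²−z²)/2L = 0.0364
  θ3 = atan2(B,A) + arccos(C/0.2350) = 0.6114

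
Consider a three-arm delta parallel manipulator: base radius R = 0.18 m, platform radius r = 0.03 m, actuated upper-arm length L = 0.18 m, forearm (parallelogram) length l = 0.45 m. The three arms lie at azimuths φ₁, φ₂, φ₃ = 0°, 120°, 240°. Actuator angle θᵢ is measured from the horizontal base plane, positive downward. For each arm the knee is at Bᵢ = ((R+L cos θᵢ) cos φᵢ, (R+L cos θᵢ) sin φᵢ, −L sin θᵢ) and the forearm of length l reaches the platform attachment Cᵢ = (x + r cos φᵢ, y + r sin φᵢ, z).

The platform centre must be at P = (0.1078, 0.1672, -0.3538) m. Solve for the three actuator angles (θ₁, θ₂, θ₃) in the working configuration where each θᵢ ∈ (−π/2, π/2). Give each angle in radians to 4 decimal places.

θ₁ = 0.0000, θ₂ = 0.0871, θ₃ = 1.2218

rotate P by −φ1: (0.1078, 0.1672, -0.3538)
  A=0.0422, B=-0.3538, C=(l²−L²−A²−y'²−z²)/(2L)=0.0422
  θ1 = atan2(B,A) + arccos(C/0.3563) = 0.0000
rotate P by −φ2: (0.0909, -0.1770, -0.3538)
  e−x'=0.0591;  (l²−L²−(e−x')²−y'²−z²)/2L = 0.0281
  θ2 = atan2(B,A) + arccos(C/0.3587) = 0.0871
rotate P by −φ3: (-0.1987, 0.0098, -0.3538)
  A=0.3487, B=-0.3538, C=(l²−L²−A²−y'²−z²)/(2L)=-0.2132
  γ=atan2(-0.3538,0.3487)=-0.7927;  ψ=arccos(-0.4292)=2.0144;  θ3=γ+ψ≈1.2218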